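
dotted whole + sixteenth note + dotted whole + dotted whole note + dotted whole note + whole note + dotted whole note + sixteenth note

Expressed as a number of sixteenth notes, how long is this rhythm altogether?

138

Each duration in sixteenth notes: dotted whole = 24; sixteenth note = 1; dotted whole = 24; dotted whole note = 24; dotted whole note = 24; whole note = 16; dotted whole note = 24; sixteenth note = 1.
Total: 24 + 1 + 24 + 24 + 24 + 16 + 24 + 1 = 138 sixteenth notes.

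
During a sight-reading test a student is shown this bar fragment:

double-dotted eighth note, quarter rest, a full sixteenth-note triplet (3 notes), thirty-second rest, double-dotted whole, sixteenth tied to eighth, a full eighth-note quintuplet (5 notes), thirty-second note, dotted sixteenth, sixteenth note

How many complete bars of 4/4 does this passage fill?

One bar of 4/4 = 32 thirty-second notes.
In thirty-second notes: double-dotted eighth note = 7; quarter rest = 8; a full sixteenth-note triplet (3 notes) (three triplet sixteenths span one eighth) = 4; thirty-second rest = 1; double-dotted whole = 56; sixteenth tied to eighth (sixteenth + eighth) = 6; a full eighth-note quintuplet (5 notes) (five quintuplet eighths span one half) = 16; thirty-second note = 1; dotted sixteenth = 3; sixteenth note = 2.
Total: 7 + 8 + 4 + 1 + 56 + 6 + 16 + 1 + 3 + 2 = 104.
104 ÷ 32 = 3 complete bars with 8 left over.

3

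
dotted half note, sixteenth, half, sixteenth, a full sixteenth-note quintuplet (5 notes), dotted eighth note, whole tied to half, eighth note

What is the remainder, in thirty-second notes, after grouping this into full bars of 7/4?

One bar of 7/4 = 28 sixteenth notes.
In sixteenth notes: dotted half note = 12; sixteenth = 1; half = 8; sixteenth = 1; a full sixteenth-note quintuplet (5 notes) (five quintuplet sixteenths span one quarter) = 4; dotted eighth note = 3; whole tied to half (whole + half) = 24; eighth note = 2.
Altogether 12 + 1 + 8 + 1 + 4 + 3 + 24 + 2 = 55.
55 ÷ 28 = 1 complete bar with 27 sixteenth notes remaining = 54 thirty-second notes.

54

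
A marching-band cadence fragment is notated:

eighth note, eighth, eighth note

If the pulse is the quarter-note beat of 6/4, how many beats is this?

One quarter-note beat = 2 eighth notes.
In eighth notes: eighth note = 1; eighth = 1; eighth note = 1.
Sum: 1 + 1 + 1 = 3.
3 ÷ 2 = 1.5 beats.

1.5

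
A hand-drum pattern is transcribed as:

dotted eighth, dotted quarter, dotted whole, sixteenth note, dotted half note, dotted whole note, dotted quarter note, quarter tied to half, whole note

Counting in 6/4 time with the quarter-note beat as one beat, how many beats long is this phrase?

One quarter-note beat = 4 sixteenth notes.
In sixteenth notes: dotted eighth = 3; dotted quarter = 6; dotted whole = 24; sixteenth note = 1; dotted half note = 12; dotted whole note = 24; dotted quarter note = 6; quarter tied to half (quarter + half) = 12; whole note = 16.
Altogether 3 + 6 + 24 + 1 + 12 + 24 + 6 + 12 + 16 = 104.
104 ÷ 4 = 26 beats.

26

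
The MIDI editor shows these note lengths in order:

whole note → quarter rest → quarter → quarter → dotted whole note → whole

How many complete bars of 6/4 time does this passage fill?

One bar of 6/4 = 6 quarter notes.
In quarter notes: whole note = 4; quarter rest = 1; quarter = 1; quarter = 1; dotted whole note = 6; whole = 4.
Altogether 4 + 1 + 1 + 1 + 6 + 4 = 17.
17 ÷ 6 = 2 complete bars with 5 left over.

2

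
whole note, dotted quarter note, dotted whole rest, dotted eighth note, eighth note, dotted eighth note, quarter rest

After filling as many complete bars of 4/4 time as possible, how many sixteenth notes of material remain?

One bar of 4/4 = 16 sixteenth notes.
Each duration in sixteenth notes: whole note = 16; dotted quarter note = 6; dotted whole rest = 24; dotted eighth note = 3; eighth note = 2; dotted eighth note = 3; quarter rest = 4.
Altogether 16 + 6 + 24 + 3 + 2 + 3 + 4 = 58.
58 ÷ 16 = 3 complete bars with 10 sixteenth notes remaining.

10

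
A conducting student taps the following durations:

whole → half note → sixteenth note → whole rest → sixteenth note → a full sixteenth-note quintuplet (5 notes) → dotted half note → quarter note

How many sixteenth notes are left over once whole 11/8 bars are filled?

One bar of 11/8 = 22 sixteenth notes.
In sixteenth notes: whole = 16; half note = 8; sixteenth note = 1; whole rest = 16; sixteenth note = 1; a full sixteenth-note quintuplet (5 notes) (five quintuplet sixteenths span one quarter) = 4; dotted half note = 12; quarter note = 4.
Sum: 16 + 8 + 1 + 16 + 1 + 4 + 12 + 4 = 62.
62 ÷ 22 = 2 complete bars with 18 sixteenth notes remaining.

18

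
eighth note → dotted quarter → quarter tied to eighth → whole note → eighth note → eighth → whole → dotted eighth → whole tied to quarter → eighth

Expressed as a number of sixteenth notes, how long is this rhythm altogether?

Each duration in sixteenth notes: eighth note = 2; dotted quarter = 6; quarter tied to eighth (quarter + eighth) = 6; whole note = 16; eighth note = 2; eighth = 2; whole = 16; dotted eighth = 3; whole tied to quarter (whole + quarter) = 20; eighth = 2.
Sum: 2 + 6 + 6 + 16 + 2 + 2 + 16 + 3 + 20 + 2 = 75 sixteenth notes.

75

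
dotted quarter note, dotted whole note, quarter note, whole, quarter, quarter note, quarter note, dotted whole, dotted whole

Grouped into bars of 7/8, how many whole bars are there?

7

One bar of 7/8 = 7 eighth notes.
Convert each value to eighth notes: dotted quarter note = 3; dotted whole note = 12; quarter note = 2; whole = 8; quarter = 2; quarter note = 2; quarter note = 2; dotted whole = 12; dotted whole = 12.
Altogether 3 + 12 + 2 + 8 + 2 + 2 + 2 + 12 + 12 = 55.
55 ÷ 7 = 7 complete bars with 6 left over.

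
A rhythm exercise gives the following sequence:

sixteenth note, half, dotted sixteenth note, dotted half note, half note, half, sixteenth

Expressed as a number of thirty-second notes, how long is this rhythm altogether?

79

Convert each value to thirty-second notes: sixteenth note = 2; half = 16; dotted sixteenth note = 3; dotted half note = 24; half note = 16; half = 16; sixteenth = 2.
Altogether 2 + 16 + 3 + 24 + 16 + 16 + 2 = 79 thirty-second notes.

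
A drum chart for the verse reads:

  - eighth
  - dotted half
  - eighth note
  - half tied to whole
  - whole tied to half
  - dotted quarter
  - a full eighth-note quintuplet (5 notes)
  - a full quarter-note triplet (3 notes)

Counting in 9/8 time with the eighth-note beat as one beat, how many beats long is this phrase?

One eighth-note beat = 2 sixteenth notes.
In sixteenth notes: eighth = 2; dotted half = 12; eighth note = 2; half tied to whole (half + whole) = 24; whole tied to half (whole + half) = 24; dotted quarter = 6; a full eighth-note quintuplet (5 notes) (five quintuplet eighths span one half) = 8; a full quarter-note triplet (3 notes) (three triplet quarters span one half) = 8.
Total: 2 + 12 + 2 + 24 + 24 + 6 + 8 + 8 = 86.
86 ÷ 2 = 43 beats.

43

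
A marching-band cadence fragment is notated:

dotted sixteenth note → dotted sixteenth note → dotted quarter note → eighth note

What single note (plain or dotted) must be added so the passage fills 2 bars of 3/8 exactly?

2 bars of 3/8 = 24 thirty-second notes.
In thirty-second notes: dotted sixteenth note = 3; dotted sixteenth note = 3; dotted quarter note = 12; eighth note = 4.
Altogether 3 + 3 + 12 + 4 = 22.
Remaining: 24 − 22 = 2 thirty-second notes, which is a sixteenth note.

sixteenth note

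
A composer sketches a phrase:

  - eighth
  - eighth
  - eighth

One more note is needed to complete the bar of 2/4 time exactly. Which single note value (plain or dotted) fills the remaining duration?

The bar of 2/4 = 4 eighth notes.
Convert each value to eighth notes: eighth = 1; eighth = 1; eighth = 1.
Adding: 1 + 1 + 1 = 3.
Remaining: 4 − 3 = 1 eighth note, which is a eighth note.

eighth note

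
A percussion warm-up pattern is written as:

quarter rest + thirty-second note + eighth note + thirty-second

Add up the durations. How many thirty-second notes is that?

14

Working in thirty-second notes: quarter rest = 8; thirty-second note = 1; eighth note = 4; thirty-second = 1.
Altogether 8 + 1 + 4 + 1 = 14 thirty-second notes.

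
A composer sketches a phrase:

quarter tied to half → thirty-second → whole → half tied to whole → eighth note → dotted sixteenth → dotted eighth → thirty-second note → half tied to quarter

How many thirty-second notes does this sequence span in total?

143

Working in thirty-second notes: quarter tied to half (quarter + half) = 24; thirty-second = 1; whole = 32; half tied to whole (half + whole) = 48; eighth note = 4; dotted sixteenth = 3; dotted eighth = 6; thirty-second note = 1; half tied to quarter (half + quarter) = 24.
Altogether 24 + 1 + 32 + 48 + 4 + 3 + 6 + 1 + 24 = 143 thirty-second notes.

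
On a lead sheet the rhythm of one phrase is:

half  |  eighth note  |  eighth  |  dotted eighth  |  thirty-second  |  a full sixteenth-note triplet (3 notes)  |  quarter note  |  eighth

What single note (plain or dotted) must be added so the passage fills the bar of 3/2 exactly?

thirty-second note

The bar of 3/2 = 48 thirty-second notes.
Working in thirty-second notes: half = 16; eighth note = 4; eighth = 4; dotted eighth = 6; thirty-second = 1; a full sixteenth-note triplet (3 notes) (three triplet sixteenths span one eighth) = 4; quarter note = 8; eighth = 4.
Sum: 16 + 4 + 4 + 6 + 1 + 4 + 8 + 4 = 47.
Remaining: 48 − 47 = 1 thirty-second note, which is a thirty-second note.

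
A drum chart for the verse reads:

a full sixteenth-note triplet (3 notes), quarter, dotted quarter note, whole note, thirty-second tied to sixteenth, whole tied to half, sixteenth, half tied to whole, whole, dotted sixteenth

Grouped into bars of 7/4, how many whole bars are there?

One bar of 7/4 = 56 thirty-second notes.
In thirty-second notes: a full sixteenth-note triplet (3 notes) (three triplet sixteenths span one eighth) = 4; quarter = 8; dotted quarter note = 12; whole note = 32; thirty-second tied to sixteenth (thirty-second + sixteenth) = 3; whole tied to half (whole + half) = 48; sixteenth = 2; half tied to whole (half + whole) = 48; whole = 32; dotted sixteenth = 3.
Altogether 4 + 8 + 12 + 32 + 3 + 48 + 2 + 48 + 32 + 3 = 192.
192 ÷ 56 = 3 complete bars with 24 left over.

3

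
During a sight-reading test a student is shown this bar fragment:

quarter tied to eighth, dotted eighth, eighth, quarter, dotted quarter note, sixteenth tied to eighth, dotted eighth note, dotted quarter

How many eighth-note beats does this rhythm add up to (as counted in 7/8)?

16.5

One eighth-note beat = 2 sixteenth notes.
Express everything in sixteenth notes: quarter tied to eighth (quarter + eighth) = 6; dotted eighth = 3; eighth = 2; quarter = 4; dotted quarter note = 6; sixteenth tied to eighth (sixteenth + eighth) = 3; dotted eighth note = 3; dotted quarter = 6.
Adding: 6 + 3 + 2 + 4 + 6 + 3 + 3 + 6 = 33.
33 ÷ 2 = 16.5 beats.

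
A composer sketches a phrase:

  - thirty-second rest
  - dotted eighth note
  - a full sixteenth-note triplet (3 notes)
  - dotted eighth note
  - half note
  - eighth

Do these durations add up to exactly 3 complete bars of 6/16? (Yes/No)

One bar of 6/16 = 12 thirty-second notes, so 3 bars = 36.
In thirty-second notes: thirty-second rest = 1; dotted eighth note = 6; a full sixteenth-note triplet (3 notes) (three triplet sixteenths span one eighth) = 4; dotted eighth note = 6; half note = 16; eighth = 4.
Altogether 1 + 6 + 4 + 6 + 16 + 4 = 37.
37 exceeds 36, so the answer is No.

No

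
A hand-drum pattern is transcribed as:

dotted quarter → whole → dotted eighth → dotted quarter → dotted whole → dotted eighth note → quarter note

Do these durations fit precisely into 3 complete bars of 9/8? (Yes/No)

No

One bar of 9/8 = 18 sixteenth notes, so 3 bars = 54.
Working in sixteenth notes: dotted quarter = 6; whole = 16; dotted eighth = 3; dotted quarter = 6; dotted whole = 24; dotted eighth note = 3; quarter note = 4.
Sum: 6 + 16 + 3 + 6 + 24 + 3 + 4 = 62.
62 exceeds 54, so the answer is No.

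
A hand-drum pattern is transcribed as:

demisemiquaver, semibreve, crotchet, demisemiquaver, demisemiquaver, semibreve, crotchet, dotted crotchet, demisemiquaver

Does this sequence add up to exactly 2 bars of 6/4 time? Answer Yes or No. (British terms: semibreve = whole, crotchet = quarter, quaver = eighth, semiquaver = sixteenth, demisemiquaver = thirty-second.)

Yes

One bar of 6/4 = 48 thirty-second notes, so 2 bars = 96.
In thirty-second notes: demisemiquaver = 1; semibreve = 32; crotchet = 8; demisemiquaver = 1; demisemiquaver = 1; semibreve = 32; crotchet = 8; dotted crotchet = 12; demisemiquaver = 1.
Sum: 1 + 32 + 8 + 1 + 1 + 32 + 8 + 12 + 1 = 96.
96 equals 96, so the answer is Yes.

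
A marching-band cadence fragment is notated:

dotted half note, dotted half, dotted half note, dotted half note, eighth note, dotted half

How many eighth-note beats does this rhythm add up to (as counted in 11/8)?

One eighth-note beat = 2 sixteenth notes.
Express everything in sixteenth notes: dotted half note = 12; dotted half = 12; dotted half note = 12; dotted half note = 12; eighth note = 2; dotted half = 12.
Adding: 12 + 12 + 12 + 12 + 2 + 12 = 62.
62 ÷ 2 = 31 beats.

31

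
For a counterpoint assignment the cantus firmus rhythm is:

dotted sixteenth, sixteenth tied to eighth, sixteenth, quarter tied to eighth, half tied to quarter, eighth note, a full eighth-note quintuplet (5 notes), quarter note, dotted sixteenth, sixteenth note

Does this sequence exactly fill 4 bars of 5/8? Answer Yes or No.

One bar of 5/8 = 20 thirty-second notes, so 4 bars = 80.
Working in thirty-second notes: dotted sixteenth = 3; sixteenth tied to eighth (sixteenth + eighth) = 6; sixteenth = 2; quarter tied to eighth (quarter + eighth) = 12; half tied to quarter (half + quarter) = 24; eighth note = 4; a full eighth-note quintuplet (5 notes) (five quintuplet eighths span one half) = 16; quarter note = 8; dotted sixteenth = 3; sixteenth note = 2.
Total: 3 + 6 + 2 + 12 + 24 + 4 + 16 + 8 + 3 + 2 = 80.
80 equals 80, so the answer is Yes.

Yes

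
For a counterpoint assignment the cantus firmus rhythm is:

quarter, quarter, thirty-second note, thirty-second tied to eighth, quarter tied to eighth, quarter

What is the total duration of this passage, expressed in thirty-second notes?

42

Working in thirty-second notes: quarter = 8; quarter = 8; thirty-second note = 1; thirty-second tied to eighth (thirty-second + eighth) = 5; quarter tied to eighth (quarter + eighth) = 12; quarter = 8.
Total: 8 + 8 + 1 + 5 + 12 + 8 = 42 thirty-second notes.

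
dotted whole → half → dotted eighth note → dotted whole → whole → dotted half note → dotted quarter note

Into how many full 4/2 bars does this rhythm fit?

One bar of 4/2 = 32 sixteenth notes.
Convert each value to sixteenth notes: dotted whole = 24; half = 8; dotted eighth note = 3; dotted whole = 24; whole = 16; dotted half note = 12; dotted quarter note = 6.
Sum: 24 + 8 + 3 + 24 + 16 + 12 + 6 = 93.
93 ÷ 32 = 2 complete bars with 29 left over.

2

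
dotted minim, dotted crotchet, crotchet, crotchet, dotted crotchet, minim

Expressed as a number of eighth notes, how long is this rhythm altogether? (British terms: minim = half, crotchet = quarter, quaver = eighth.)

20

Convert each value to eighth notes: dotted minim = 6; dotted crotchet = 3; crotchet = 2; crotchet = 2; dotted crotchet = 3; minim = 4.
Total: 6 + 3 + 2 + 2 + 3 + 4 = 20 eighth notes.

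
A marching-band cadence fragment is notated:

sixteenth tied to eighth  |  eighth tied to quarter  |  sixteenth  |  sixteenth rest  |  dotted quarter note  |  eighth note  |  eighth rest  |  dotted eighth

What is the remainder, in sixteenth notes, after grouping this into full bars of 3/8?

One bar of 3/8 = 6 sixteenth notes.
Each duration in sixteenth notes: sixteenth tied to eighth (sixteenth + eighth) = 3; eighth tied to quarter (eighth + quarter) = 6; sixteenth = 1; sixteenth rest = 1; dotted quarter note = 6; eighth note = 2; eighth rest = 2; dotted eighth = 3.
Adding: 3 + 6 + 1 + 1 + 6 + 2 + 2 + 3 = 24.
24 ÷ 6 = 4 complete bars with 0 sixteenth notes remaining.

0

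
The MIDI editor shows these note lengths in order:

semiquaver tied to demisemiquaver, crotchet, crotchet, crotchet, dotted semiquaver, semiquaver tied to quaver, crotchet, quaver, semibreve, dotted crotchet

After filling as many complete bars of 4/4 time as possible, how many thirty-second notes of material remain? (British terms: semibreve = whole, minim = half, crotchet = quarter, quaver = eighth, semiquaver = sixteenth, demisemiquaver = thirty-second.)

28

One bar of 4/4 = 32 thirty-second notes.
Express everything in thirty-second notes: semiquaver tied to demisemiquaver (semiquaver + demisemiquaver) = 3; crotchet = 8; crotchet = 8; crotchet = 8; dotted semiquaver = 3; semiquaver tied to quaver (semiquaver + quaver) = 6; crotchet = 8; quaver = 4; semibreve = 32; dotted crotchet = 12.
Sum: 3 + 8 + 8 + 8 + 3 + 6 + 8 + 4 + 32 + 12 = 92.
92 ÷ 32 = 2 complete bars with 28 thirty-second notes remaining.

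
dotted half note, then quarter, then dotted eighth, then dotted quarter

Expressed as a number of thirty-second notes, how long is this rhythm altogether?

Each duration in thirty-second notes: dotted half note = 24; quarter = 8; dotted eighth = 6; dotted quarter = 12.
Adding: 24 + 8 + 6 + 12 = 50 thirty-second notes.

50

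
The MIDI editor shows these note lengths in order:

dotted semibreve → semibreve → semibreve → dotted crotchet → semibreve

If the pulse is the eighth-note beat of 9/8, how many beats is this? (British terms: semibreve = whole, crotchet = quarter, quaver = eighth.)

One eighth-note beat = 2 sixteenth notes.
In sixteenth notes: dotted semibreve = 24; semibreve = 16; semibreve = 16; dotted crotchet = 6; semibreve = 16.
Sum: 24 + 16 + 16 + 6 + 16 = 78.
78 ÷ 2 = 39 beats.

39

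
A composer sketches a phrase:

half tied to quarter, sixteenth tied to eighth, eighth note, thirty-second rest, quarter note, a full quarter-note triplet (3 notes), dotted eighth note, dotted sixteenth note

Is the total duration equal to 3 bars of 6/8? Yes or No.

No

One bar of 6/8 = 24 thirty-second notes, so 3 bars = 72.
Working in thirty-second notes: half tied to quarter (half + quarter) = 24; sixteenth tied to eighth (sixteenth + eighth) = 6; eighth note = 4; thirty-second rest = 1; quarter note = 8; a full quarter-note triplet (3 notes) (three triplet quarters span one half) = 16; dotted eighth note = 6; dotted sixteenth note = 3.
Total: 24 + 6 + 4 + 1 + 8 + 16 + 6 + 3 = 68.
68 falls short of 72, so the answer is No.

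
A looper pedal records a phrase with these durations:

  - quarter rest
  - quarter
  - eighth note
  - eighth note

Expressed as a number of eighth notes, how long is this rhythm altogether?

Working in eighth notes: quarter rest = 2; quarter = 2; eighth note = 1; eighth note = 1.
Altogether 2 + 2 + 1 + 1 = 6 eighth notes.

6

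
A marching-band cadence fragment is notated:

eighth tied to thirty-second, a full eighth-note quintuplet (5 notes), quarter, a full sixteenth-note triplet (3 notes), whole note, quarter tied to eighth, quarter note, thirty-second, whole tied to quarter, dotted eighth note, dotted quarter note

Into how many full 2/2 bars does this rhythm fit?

One bar of 2/2 = 32 thirty-second notes.
Working in thirty-second notes: eighth tied to thirty-second (eighth + thirty-second) = 5; a full eighth-note quintuplet (5 notes) (five quintuplet eighths span one half) = 16; quarter = 8; a full sixteenth-note triplet (3 notes) (three triplet sixteenths span one eighth) = 4; whole note = 32; quarter tied to eighth (quarter + eighth) = 12; quarter note = 8; thirty-second = 1; whole tied to quarter (whole + quarter) = 40; dotted eighth note = 6; dotted quarter note = 12.
Sum: 5 + 16 + 8 + 4 + 32 + 12 + 8 + 1 + 40 + 6 + 12 = 144.
144 ÷ 32 = 4 complete bars with 16 left over.

4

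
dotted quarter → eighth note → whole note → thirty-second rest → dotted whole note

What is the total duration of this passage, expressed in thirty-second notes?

97

In thirty-second notes: dotted quarter = 12; eighth note = 4; whole note = 32; thirty-second rest = 1; dotted whole note = 48.
Adding: 12 + 4 + 32 + 1 + 48 = 97 thirty-second notes.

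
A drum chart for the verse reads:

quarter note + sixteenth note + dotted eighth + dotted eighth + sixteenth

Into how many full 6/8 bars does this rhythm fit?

One bar of 6/8 = 12 sixteenth notes.
Express everything in sixteenth notes: quarter note = 4; sixteenth note = 1; dotted eighth = 3; dotted eighth = 3; sixteenth = 1.
Sum: 4 + 1 + 3 + 3 + 1 = 12.
12 ÷ 12 = 1 complete bar with 0 left over.

1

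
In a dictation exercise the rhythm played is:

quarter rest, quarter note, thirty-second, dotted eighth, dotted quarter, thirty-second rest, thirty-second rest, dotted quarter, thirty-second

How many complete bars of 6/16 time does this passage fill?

4

One bar of 6/16 = 12 thirty-second notes.
Convert each value to thirty-second notes: quarter rest = 8; quarter note = 8; thirty-second = 1; dotted eighth = 6; dotted quarter = 12; thirty-second rest = 1; thirty-second rest = 1; dotted quarter = 12; thirty-second = 1.
Altogether 8 + 8 + 1 + 6 + 12 + 1 + 1 + 12 + 1 = 50.
50 ÷ 12 = 4 complete bars with 2 left over.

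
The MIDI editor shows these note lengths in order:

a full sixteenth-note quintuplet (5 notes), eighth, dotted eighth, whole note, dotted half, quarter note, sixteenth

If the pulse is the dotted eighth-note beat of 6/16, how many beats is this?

14

One dotted eighth-note beat = 3 sixteenth notes.
Working in sixteenth notes: a full sixteenth-note quintuplet (5 notes) (five quintuplet sixteenths span one quarter) = 4; eighth = 2; dotted eighth = 3; whole note = 16; dotted half = 12; quarter note = 4; sixteenth = 1.
Adding: 4 + 2 + 3 + 16 + 12 + 4 + 1 = 42.
42 ÷ 3 = 14 beats.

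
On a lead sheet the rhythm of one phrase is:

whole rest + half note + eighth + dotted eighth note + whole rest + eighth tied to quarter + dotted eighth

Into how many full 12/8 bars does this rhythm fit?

2

One bar of 12/8 = 24 sixteenth notes.
Convert each value to sixteenth notes: whole rest = 16; half note = 8; eighth = 2; dotted eighth note = 3; whole rest = 16; eighth tied to quarter (eighth + quarter) = 6; dotted eighth = 3.
Adding: 16 + 8 + 2 + 3 + 16 + 6 + 3 = 54.
54 ÷ 24 = 2 complete bars with 6 left over.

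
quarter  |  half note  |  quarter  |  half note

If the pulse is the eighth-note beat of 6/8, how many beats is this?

12

One eighth-note beat = 2 sixteenth notes.
Convert each value to sixteenth notes: quarter = 4; half note = 8; quarter = 4; half note = 8.
Total: 4 + 8 + 4 + 8 = 24.
24 ÷ 2 = 12 beats.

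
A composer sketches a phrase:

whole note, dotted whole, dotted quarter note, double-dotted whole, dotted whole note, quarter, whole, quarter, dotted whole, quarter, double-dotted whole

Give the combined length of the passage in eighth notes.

89

Convert each value to eighth notes: whole note = 8; dotted whole = 12; dotted quarter note = 3; double-dotted whole = 14; dotted whole note = 12; quarter = 2; whole = 8; quarter = 2; dotted whole = 12; quarter = 2; double-dotted whole = 14.
Sum: 8 + 12 + 3 + 14 + 12 + 2 + 8 + 2 + 12 + 2 + 14 = 89 eighth notes.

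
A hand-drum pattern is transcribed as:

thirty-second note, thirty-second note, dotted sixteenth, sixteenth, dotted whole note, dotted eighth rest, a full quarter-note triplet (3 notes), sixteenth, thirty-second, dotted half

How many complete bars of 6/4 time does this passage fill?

One bar of 6/4 = 48 thirty-second notes.
Each duration in thirty-second notes: thirty-second note = 1; thirty-second note = 1; dotted sixteenth = 3; sixteenth = 2; dotted whole note = 48; dotted eighth rest = 6; a full quarter-note triplet (3 notes) (three triplet quarters span one half) = 16; sixteenth = 2; thirty-second = 1; dotted half = 24.
Adding: 1 + 1 + 3 + 2 + 48 + 6 + 16 + 2 + 1 + 24 = 104.
104 ÷ 48 = 2 complete bars with 8 left over.

2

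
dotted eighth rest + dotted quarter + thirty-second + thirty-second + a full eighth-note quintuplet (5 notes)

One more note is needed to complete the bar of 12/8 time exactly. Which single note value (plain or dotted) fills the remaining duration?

The bar of 12/8 = 48 thirty-second notes.
Convert each value to thirty-second notes: dotted eighth rest = 6; dotted quarter = 12; thirty-second = 1; thirty-second = 1; a full eighth-note quintuplet (5 notes) (five quintuplet eighths span one half) = 16.
Sum: 6 + 12 + 1 + 1 + 16 = 36.
Remaining: 48 − 36 = 12 thirty-second notes, which is a dotted quarter note.

dotted quarter note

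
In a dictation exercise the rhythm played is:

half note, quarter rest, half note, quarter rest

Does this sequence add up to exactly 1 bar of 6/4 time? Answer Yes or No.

Yes

One bar of 6/4 = 6 quarter notes.
In quarter notes: half note = 2; quarter rest = 1; half note = 2; quarter rest = 1.
Adding: 2 + 1 + 2 + 1 = 6.
6 equals 6, so the answer is Yes.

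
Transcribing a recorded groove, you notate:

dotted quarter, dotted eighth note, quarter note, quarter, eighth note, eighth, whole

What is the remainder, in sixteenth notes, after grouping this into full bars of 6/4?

13

One bar of 6/4 = 24 sixteenth notes.
Working in sixteenth notes: dotted quarter = 6; dotted eighth note = 3; quarter note = 4; quarter = 4; eighth note = 2; eighth = 2; whole = 16.
Sum: 6 + 3 + 4 + 4 + 2 + 2 + 16 = 37.
37 ÷ 24 = 1 complete bar with 13 sixteenth notes remaining.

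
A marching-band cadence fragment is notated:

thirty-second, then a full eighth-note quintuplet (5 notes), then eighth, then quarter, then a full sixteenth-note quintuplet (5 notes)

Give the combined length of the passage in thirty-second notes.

Convert each value to thirty-second notes: thirty-second = 1; a full eighth-note quintuplet (5 notes) (five quintuplet eighths span one half) = 16; eighth = 4; quarter = 8; a full sixteenth-note quintuplet (5 notes) (five quintuplet sixteenths span one quarter) = 8.
Total: 1 + 16 + 4 + 8 + 8 = 37 thirty-second notes.

37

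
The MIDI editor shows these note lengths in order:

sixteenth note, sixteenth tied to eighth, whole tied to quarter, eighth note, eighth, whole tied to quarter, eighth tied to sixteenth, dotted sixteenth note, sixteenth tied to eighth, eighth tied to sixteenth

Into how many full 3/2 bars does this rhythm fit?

2

One bar of 3/2 = 48 thirty-second notes.
Working in thirty-second notes: sixteenth note = 2; sixteenth tied to eighth (sixteenth + eighth) = 6; whole tied to quarter (whole + quarter) = 40; eighth note = 4; eighth = 4; whole tied to quarter (whole + quarter) = 40; eighth tied to sixteenth (eighth + sixteenth) = 6; dotted sixteenth note = 3; sixteenth tied to eighth (sixteenth + eighth) = 6; eighth tied to sixteenth (eighth + sixteenth) = 6.
Total: 2 + 6 + 40 + 4 + 4 + 40 + 6 + 3 + 6 + 6 = 117.
117 ÷ 48 = 2 complete bars with 21 left over.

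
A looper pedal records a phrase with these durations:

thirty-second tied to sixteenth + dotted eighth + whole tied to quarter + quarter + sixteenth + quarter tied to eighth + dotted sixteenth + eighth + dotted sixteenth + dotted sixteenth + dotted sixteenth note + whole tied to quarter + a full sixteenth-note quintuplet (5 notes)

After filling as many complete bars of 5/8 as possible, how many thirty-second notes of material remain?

One bar of 5/8 = 20 thirty-second notes.
Express everything in thirty-second notes: thirty-second tied to sixteenth (thirty-second + sixteenth) = 3; dotted eighth = 6; whole tied to quarter (whole + quarter) = 40; quarter = 8; sixteenth = 2; quarter tied to eighth (quarter + eighth) = 12; dotted sixteenth = 3; eighth = 4; dotted sixteenth = 3; dotted sixteenth = 3; dotted sixteenth note = 3; whole tied to quarter (whole + quarter) = 40; a full sixteenth-note quintuplet (5 notes) (five quintuplet sixteenths span one quarter) = 8.
Sum: 3 + 6 + 40 + 8 + 2 + 12 + 3 + 4 + 3 + 3 + 3 + 40 + 8 = 135.
135 ÷ 20 = 6 complete bars with 15 thirty-second notes remaining.

15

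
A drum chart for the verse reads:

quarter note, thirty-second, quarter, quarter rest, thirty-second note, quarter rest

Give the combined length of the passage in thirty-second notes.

Convert each value to thirty-second notes: quarter note = 8; thirty-second = 1; quarter = 8; quarter rest = 8; thirty-second note = 1; quarter rest = 8.
Adding: 8 + 1 + 8 + 8 + 1 + 8 = 34 thirty-second notes.

34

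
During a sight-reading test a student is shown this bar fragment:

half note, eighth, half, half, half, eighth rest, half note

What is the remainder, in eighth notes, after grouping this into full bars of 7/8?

1

One bar of 7/8 = 7 eighth notes.
Working in eighth notes: half note = 4; eighth = 1; half = 4; half = 4; half = 4; eighth rest = 1; half note = 4.
Sum: 4 + 1 + 4 + 4 + 4 + 1 + 4 = 22.
22 ÷ 7 = 3 complete bars with 1 eighth note remaining.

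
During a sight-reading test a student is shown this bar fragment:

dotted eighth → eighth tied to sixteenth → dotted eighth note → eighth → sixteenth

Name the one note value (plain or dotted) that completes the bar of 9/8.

The bar of 9/8 = 18 sixteenth notes.
Working in sixteenth notes: dotted eighth = 3; eighth tied to sixteenth (eighth + sixteenth) = 3; dotted eighth note = 3; eighth = 2; sixteenth = 1.
Sum: 3 + 3 + 3 + 2 + 1 = 12.
Remaining: 18 − 12 = 6 sixteenth notes, which is a dotted quarter note.

dotted quarter note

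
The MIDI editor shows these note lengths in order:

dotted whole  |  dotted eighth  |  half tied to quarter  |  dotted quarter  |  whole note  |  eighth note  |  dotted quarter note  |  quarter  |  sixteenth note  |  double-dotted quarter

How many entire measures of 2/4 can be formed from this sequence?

10

One bar of 2/4 = 8 sixteenth notes.
Each duration in sixteenth notes: dotted whole = 24; dotted eighth = 3; half tied to quarter (half + quarter) = 12; dotted quarter = 6; whole note = 16; eighth note = 2; dotted quarter note = 6; quarter = 4; sixteenth note = 1; double-dotted quarter = 7.
Sum: 24 + 3 + 12 + 6 + 16 + 2 + 6 + 4 + 1 + 7 = 81.
81 ÷ 8 = 10 complete bars with 1 left over.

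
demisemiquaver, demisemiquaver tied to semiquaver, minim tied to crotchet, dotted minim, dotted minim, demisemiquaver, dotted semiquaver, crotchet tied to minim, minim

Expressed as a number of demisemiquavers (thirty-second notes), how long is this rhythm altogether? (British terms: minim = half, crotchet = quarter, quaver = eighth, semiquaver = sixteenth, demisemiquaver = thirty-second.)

120

Express everything in thirty-second notes: demisemiquaver = 1; demisemiquaver tied to semiquaver (demisemiquaver + semiquaver) = 3; minim tied to crotchet (minim + crotchet) = 24; dotted minim = 24; dotted minim = 24; demisemiquaver = 1; dotted semiquaver = 3; crotchet tied to minim (crotchet + minim) = 24; minim = 16.
Adding: 1 + 3 + 24 + 24 + 24 + 1 + 3 + 24 + 16 = 120 thirty-second notes.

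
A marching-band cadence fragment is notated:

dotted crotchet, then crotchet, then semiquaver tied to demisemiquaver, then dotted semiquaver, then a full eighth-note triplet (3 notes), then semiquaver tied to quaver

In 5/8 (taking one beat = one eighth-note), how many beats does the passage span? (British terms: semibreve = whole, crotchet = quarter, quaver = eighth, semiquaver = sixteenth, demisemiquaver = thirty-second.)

10

One eighth-note beat = 4 thirty-second notes.
Express everything in thirty-second notes: dotted crotchet = 12; crotchet = 8; semiquaver tied to demisemiquaver (semiquaver + demisemiquaver) = 3; dotted semiquaver = 3; a full eighth-note triplet (3 notes) (three triplet eighths span one quarter) = 8; semiquaver tied to quaver (semiquaver + quaver) = 6.
Adding: 12 + 8 + 3 + 3 + 8 + 6 = 40.
40 ÷ 4 = 10 beats.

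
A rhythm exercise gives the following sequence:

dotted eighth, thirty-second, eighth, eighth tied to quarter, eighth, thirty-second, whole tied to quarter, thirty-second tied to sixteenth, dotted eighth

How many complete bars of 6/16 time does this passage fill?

6

One bar of 6/16 = 12 thirty-second notes.
Working in thirty-second notes: dotted eighth = 6; thirty-second = 1; eighth = 4; eighth tied to quarter (eighth + quarter) = 12; eighth = 4; thirty-second = 1; whole tied to quarter (whole + quarter) = 40; thirty-second tied to sixteenth (thirty-second + sixteenth) = 3; dotted eighth = 6.
Sum: 6 + 1 + 4 + 12 + 4 + 1 + 40 + 3 + 6 = 77.
77 ÷ 12 = 6 complete bars with 5 left over.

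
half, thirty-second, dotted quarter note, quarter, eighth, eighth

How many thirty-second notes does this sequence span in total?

Working in thirty-second notes: half = 16; thirty-second = 1; dotted quarter note = 12; quarter = 8; eighth = 4; eighth = 4.
Adding: 16 + 1 + 12 + 8 + 4 + 4 = 45 thirty-second notes.

45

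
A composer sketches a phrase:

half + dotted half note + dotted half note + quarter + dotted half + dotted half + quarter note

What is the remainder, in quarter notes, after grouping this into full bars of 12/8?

One bar of 12/8 = 6 quarter notes.
Convert each value to quarter notes: half = 2; dotted half note = 3; dotted half note = 3; quarter = 1; dotted half = 3; dotted half = 3; quarter note = 1.
Sum: 2 + 3 + 3 + 1 + 3 + 3 + 1 = 16.
16 ÷ 6 = 2 complete bars with 4 quarter notes remaining.

4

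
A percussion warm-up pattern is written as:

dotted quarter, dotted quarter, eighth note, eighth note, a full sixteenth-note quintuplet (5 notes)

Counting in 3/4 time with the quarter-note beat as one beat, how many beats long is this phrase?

One quarter-note beat = 2 eighth notes.
In eighth notes: dotted quarter = 3; dotted quarter = 3; eighth note = 1; eighth note = 1; a full sixteenth-note quintuplet (5 notes) (five quintuplet sixteenths span one quarter) = 2.
Sum: 3 + 3 + 1 + 1 + 2 = 10.
10 ÷ 2 = 5 beats.

5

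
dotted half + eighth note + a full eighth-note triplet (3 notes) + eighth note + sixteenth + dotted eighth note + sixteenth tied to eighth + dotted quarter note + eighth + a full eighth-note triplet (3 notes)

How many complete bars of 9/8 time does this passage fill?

2

One bar of 9/8 = 18 sixteenth notes.
Each duration in sixteenth notes: dotted half = 12; eighth note = 2; a full eighth-note triplet (3 notes) (three triplet eighths span one quarter) = 4; eighth note = 2; sixteenth = 1; dotted eighth note = 3; sixteenth tied to eighth (sixteenth + eighth) = 3; dotted quarter note = 6; eighth = 2; a full eighth-note triplet (3 notes) (three triplet eighths span one quarter) = 4.
Altogether 12 + 2 + 4 + 2 + 1 + 3 + 3 + 6 + 2 + 4 = 39.
39 ÷ 18 = 2 complete bars with 3 left over.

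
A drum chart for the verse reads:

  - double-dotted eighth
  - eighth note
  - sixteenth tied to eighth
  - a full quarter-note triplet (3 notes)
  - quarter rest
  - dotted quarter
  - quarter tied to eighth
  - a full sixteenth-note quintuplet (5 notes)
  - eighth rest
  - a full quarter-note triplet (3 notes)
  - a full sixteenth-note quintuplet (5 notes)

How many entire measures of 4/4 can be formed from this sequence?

One bar of 4/4 = 32 thirty-second notes.
Each duration in thirty-second notes: double-dotted eighth = 7; eighth note = 4; sixteenth tied to eighth (sixteenth + eighth) = 6; a full quarter-note triplet (3 notes) (three triplet quarters span one half) = 16; quarter rest = 8; dotted quarter = 12; quarter tied to eighth (quarter + eighth) = 12; a full sixteenth-note quintuplet (5 notes) (five quintuplet sixteenths span one quarter) = 8; eighth rest = 4; a full quarter-note triplet (3 notes) (three triplet quarters span one half) = 16; a full sixteenth-note quintuplet (5 notes) (five quintuplet sixteenths span one quarter) = 8.
Altogether 7 + 4 + 6 + 16 + 8 + 12 + 12 + 8 + 4 + 16 + 8 = 101.
101 ÷ 32 = 3 complete bars with 5 left over.

3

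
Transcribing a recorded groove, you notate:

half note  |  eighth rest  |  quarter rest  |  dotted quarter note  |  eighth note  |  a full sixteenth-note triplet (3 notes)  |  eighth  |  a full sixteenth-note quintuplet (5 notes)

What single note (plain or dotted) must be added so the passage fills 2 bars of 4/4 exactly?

2 bars of 4/4 = 16 eighth notes.
Convert each value to eighth notes: half note = 4; eighth rest = 1; quarter rest = 2; dotted quarter note = 3; eighth note = 1; a full sixteenth-note triplet (3 notes) (three triplet sixteenths span one eighth) = 1; eighth = 1; a full sixteenth-note quintuplet (5 notes) (five quintuplet sixteenths span one quarter) = 2.
Sum: 4 + 1 + 2 + 3 + 1 + 1 + 1 + 2 = 15.
Remaining: 16 − 15 = 1 eighth note, which is a eighth note.

eighth note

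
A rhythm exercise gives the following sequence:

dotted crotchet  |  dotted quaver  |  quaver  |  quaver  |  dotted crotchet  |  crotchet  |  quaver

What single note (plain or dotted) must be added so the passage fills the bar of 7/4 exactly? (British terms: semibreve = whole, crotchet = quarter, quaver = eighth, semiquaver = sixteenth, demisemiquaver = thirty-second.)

The bar of 7/4 = 28 sixteenth notes.
Each duration in sixteenth notes: dotted crotchet = 6; dotted quaver = 3; quaver = 2; quaver = 2; dotted crotchet = 6; crotchet = 4; quaver = 2.
Sum: 6 + 3 + 2 + 2 + 6 + 4 + 2 = 25.
Remaining: 28 − 25 = 3 sixteenth notes, which is a dotted eighth note.

dotted eighth note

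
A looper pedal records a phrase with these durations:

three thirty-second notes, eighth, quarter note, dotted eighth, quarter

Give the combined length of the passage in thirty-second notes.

29

In thirty-second notes: thirty-second note = 1; thirty-second note = 1; thirty-second note = 1; eighth = 4; quarter note = 8; dotted eighth = 6; quarter = 8.
Adding: 1 + 1 + 1 + 4 + 8 + 6 + 8 = 29 thirty-second notes.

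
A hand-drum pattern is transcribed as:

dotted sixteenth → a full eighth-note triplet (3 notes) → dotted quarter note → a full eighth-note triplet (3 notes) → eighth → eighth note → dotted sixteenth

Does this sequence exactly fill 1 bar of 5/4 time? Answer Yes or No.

No

One bar of 5/4 = 40 thirty-second notes.
Express everything in thirty-second notes: dotted sixteenth = 3; a full eighth-note triplet (3 notes) (three triplet eighths span one quarter) = 8; dotted quarter note = 12; a full eighth-note triplet (3 notes) (three triplet eighths span one quarter) = 8; eighth = 4; eighth note = 4; dotted sixteenth = 3.
Altogether 3 + 8 + 12 + 8 + 4 + 4 + 3 = 42.
42 exceeds 40, so the answer is No.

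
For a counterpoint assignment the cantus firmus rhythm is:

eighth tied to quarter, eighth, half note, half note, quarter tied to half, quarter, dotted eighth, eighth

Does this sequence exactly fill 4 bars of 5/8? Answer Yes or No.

No

One bar of 5/8 = 10 sixteenth notes, so 4 bars = 40.
Express everything in sixteenth notes: eighth tied to quarter (eighth + quarter) = 6; eighth = 2; half note = 8; half note = 8; quarter tied to half (quarter + half) = 12; quarter = 4; dotted eighth = 3; eighth = 2.
Adding: 6 + 2 + 8 + 8 + 12 + 4 + 3 + 2 = 45.
45 exceeds 40, so the answer is No.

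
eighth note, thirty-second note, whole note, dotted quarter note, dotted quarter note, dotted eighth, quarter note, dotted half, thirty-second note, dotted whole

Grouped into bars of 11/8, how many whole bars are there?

One bar of 11/8 = 44 thirty-second notes.
In thirty-second notes: eighth note = 4; thirty-second note = 1; whole note = 32; dotted quarter note = 12; dotted quarter note = 12; dotted eighth = 6; quarter note = 8; dotted half = 24; thirty-second note = 1; dotted whole = 48.
Total: 4 + 1 + 32 + 12 + 12 + 6 + 8 + 24 + 1 + 48 = 148.
148 ÷ 44 = 3 complete bars with 16 left over.

3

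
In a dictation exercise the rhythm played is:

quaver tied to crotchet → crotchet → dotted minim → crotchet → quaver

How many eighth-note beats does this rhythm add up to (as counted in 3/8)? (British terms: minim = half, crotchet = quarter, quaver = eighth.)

One eighth-note beat = 2 sixteenth notes.
Convert each value to sixteenth notes: quaver tied to crotchet (quaver + crotchet) = 6; crotchet = 4; dotted minim = 12; crotchet = 4; quaver = 2.
Sum: 6 + 4 + 12 + 4 + 2 = 28.
28 ÷ 2 = 14 beats.

14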